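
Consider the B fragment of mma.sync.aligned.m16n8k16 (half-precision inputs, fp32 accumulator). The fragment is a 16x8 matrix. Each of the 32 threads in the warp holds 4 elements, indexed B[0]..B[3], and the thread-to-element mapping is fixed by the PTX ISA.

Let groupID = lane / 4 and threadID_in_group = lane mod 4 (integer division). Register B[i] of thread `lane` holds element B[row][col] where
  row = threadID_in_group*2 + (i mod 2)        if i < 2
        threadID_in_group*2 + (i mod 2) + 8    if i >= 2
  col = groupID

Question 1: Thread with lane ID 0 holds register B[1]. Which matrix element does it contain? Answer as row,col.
1,0

0: G=0,T=0
[1] (0*2+1+0,0) = (1,0)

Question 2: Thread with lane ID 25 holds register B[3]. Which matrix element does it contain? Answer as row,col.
11,6

lane 25->25/4=6, 25 mod 4=1
i=3  r:2·1+1+8->11  c:6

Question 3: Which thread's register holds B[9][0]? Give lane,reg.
c=0->g=0  r=9->rb=1,t=0,b0=1
L=0*4+0=0  i=1*2+1=3

0,3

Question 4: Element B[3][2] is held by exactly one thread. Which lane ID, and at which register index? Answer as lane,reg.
9,1

c:2=>grp=2  r:3=>rB=0,tig=1,lo=1
L=2*4+1=9  i=0*2+1=1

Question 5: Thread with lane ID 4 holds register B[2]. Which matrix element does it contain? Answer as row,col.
8,1

lane 4: g=1 (4/4), t=0 (4%4)
i=2: r=0*2+0+8=8, c=g=1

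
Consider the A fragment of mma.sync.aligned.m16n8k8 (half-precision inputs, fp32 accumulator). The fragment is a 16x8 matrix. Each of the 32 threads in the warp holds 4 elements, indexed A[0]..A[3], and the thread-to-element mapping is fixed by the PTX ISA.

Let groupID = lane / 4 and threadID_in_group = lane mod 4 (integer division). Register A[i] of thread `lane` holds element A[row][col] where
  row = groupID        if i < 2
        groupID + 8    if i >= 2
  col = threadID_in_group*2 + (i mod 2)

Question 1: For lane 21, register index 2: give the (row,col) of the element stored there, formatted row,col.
13,2

21: G=5,T=1
[2] (5+8,1*2+0) = (13,2)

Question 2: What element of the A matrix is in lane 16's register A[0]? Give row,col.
L=16=>grp=16>>2=4, tig=16&3=0
[0]=>row 4+0=4  col 0·2+0=0

4,0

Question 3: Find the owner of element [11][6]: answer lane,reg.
15,2

r=11->g=3,rb=1  c=6->t=3,b0=0
L=3*4+3=15  i=1*2+0=2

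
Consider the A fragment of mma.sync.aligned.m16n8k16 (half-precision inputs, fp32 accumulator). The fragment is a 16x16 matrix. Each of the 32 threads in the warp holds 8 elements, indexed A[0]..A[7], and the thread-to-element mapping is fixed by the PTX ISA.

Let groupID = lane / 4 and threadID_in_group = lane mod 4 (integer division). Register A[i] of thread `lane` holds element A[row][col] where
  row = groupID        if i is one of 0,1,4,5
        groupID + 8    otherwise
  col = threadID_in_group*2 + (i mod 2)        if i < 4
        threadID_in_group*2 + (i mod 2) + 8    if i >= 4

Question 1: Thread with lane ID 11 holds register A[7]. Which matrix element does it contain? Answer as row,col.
10,15

lane 11: gid=2 (11/4), tid=3 (11%4)
i=7: r=2+8=10, c=3*2+1+8=15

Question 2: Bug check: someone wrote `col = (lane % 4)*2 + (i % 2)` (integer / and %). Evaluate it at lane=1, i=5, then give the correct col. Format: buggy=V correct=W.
`(lane % 4)*2 + (i % 2)`[1,5]⇒3
lane 1⇒1/4=0, 1 mod 4=1
i=5  r:0+0⇒0  c:2·1+1+8⇒11
col: 3 vs 11

buggy=3 correct=11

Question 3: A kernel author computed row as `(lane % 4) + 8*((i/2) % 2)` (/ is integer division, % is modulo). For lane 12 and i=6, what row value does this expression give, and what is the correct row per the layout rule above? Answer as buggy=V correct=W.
`(lane % 4) + 8*((i/2) % 2)`[12,6]=>8
lane 12: grp=3 (12/4), tig=0 (12%4)
i=6: r=3+8=11, c=0*2+0+8=8
row: 8 vs 11

buggy=8 correct=11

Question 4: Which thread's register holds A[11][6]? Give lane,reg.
15,2

r:11=>grp=3,rB=1  c:6=>cB=0,tig=3,lo=0
L=3*4+3=15  i=0*4+1*2+0=2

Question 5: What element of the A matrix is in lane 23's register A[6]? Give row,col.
13,14

lane 23->23/4=5, 23 mod 4=3
i=6  r:5+8->13  c:2·3+0+8->14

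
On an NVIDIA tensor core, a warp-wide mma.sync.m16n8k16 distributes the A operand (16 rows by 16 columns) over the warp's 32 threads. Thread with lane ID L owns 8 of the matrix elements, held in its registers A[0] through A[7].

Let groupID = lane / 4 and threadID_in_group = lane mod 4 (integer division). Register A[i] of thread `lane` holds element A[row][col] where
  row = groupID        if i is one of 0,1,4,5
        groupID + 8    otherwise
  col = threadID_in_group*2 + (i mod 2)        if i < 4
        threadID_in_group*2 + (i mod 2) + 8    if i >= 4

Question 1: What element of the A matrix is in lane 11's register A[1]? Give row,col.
2,7

lane 11: grp=2 (11/4), tig=3 (11%4)
i=1: r=2+0=2, c=3*2+1+0=7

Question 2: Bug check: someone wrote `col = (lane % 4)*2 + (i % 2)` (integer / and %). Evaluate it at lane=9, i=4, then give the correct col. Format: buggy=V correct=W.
`(lane % 4)*2 + (i % 2)`[9,4]=>2
lane 9: grp=2 (9/4), tig=1 (9%4)
i=4: r=2+0=2, c=1*2+0+8=10
col: 2 vs 10

buggy=2 correct=10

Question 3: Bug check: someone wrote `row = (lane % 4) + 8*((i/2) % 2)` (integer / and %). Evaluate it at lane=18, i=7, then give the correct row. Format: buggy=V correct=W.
`(lane % 4) + 8*((i/2) % 2)`[18,7]->10
L=18->gid=18>>2=4, tid=18&3=2
[7]->row 4+8=12  col 2·2+1+8=13
row: 10 vs 12

buggy=10 correct=12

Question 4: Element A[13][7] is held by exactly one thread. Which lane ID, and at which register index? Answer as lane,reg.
23,3

r=13⇒gr=5,Rb=1  c=7⇒Cb=0,th=3,odd=1
L=5*4+3=23  i=0*4+1*2+1=3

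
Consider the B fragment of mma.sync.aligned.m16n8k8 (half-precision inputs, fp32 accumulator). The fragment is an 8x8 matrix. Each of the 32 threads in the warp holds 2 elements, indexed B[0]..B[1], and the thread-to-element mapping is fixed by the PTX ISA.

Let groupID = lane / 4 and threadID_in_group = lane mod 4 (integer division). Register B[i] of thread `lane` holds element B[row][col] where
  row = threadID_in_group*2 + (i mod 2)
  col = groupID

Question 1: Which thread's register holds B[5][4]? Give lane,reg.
18,1

c=4→G=4  r=5→T=2,p=1
L=4*4+2=18  i=1=1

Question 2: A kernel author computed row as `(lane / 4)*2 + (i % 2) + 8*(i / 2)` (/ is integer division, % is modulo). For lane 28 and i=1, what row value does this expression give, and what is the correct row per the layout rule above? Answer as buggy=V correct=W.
`(lane / 4)*2 + (i % 2) + 8*(i / 2)`[28,1]->15
lane 28: gid=7 (28/4), tid=0 (28%4)
i=1: r=0*2+1=1, c=gid=7
row: 15 vs 1

buggy=15 correct=1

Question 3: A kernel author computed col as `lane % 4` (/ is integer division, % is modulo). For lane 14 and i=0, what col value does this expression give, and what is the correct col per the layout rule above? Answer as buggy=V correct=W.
buggy=2 correct=3

`lane % 4`[14,0]→2
lane 14→14/4=3, 14 mod 4=2
i=0  r:2·2+0→4  c:3
col: 2 vs 3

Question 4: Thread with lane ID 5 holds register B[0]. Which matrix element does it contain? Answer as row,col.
lane 5: gid=1 (5/4), tid=1 (5%4)
i=0: r=1*2+0=2, c=gid=1

2,1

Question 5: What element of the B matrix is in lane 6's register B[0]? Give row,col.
lane 6->6/4=1, 6 mod 4=2
i=0  r:2·2+0->4  c:1

4,1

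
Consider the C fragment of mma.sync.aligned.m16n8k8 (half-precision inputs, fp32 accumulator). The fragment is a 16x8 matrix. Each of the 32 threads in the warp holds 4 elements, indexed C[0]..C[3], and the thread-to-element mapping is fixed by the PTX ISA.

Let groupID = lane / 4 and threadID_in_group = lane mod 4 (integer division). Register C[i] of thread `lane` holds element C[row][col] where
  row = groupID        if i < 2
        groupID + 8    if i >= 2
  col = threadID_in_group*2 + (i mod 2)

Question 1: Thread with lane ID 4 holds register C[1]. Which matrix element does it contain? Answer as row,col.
L=4→G=4>>2=1, T=4&3=0
[1]→row 1+0=1  col 0·2+1=1

1,1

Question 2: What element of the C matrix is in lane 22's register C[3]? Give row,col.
lane 22->22/4=5, 22 mod 4=2
i=3  r:5+8->13  c:2·2+1->5

13,5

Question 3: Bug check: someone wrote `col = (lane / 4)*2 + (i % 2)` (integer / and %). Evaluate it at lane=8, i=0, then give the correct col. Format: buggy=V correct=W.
buggy=4 correct=0

`(lane / 4)*2 + (i % 2)`[8,0]⇒4
L=8⇒gr=8>>2=2, th=8&3=0
[0]⇒row 2+0=2  col 0·2+0=0
col: 4 vs 0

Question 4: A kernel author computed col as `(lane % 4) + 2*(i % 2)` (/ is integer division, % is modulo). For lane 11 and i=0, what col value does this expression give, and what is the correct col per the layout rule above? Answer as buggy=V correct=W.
buggy=3 correct=6

`(lane % 4) + 2*(i % 2)`[11,0]=>3
11: grp=2,tig=3
[0] (2+0,3*2+0) = (2,6)
col: 3 vs 6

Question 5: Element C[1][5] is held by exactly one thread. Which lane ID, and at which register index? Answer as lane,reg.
6,1

r:1=>grp=1,rB=0  c:5=>tig=2,lo=1
L=1*4+2=6  i=0*2+1=1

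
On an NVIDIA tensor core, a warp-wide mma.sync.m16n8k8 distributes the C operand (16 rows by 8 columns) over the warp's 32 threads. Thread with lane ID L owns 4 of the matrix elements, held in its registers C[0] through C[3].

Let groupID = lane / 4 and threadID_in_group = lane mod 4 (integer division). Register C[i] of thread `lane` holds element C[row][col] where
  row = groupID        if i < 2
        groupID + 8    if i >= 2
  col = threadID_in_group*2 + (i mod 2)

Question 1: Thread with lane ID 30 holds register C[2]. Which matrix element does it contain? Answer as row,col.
15,4

L=30->gid=30>>2=7, tid=30&3=2
[2]->row 7+8=15  col 2·2+0=4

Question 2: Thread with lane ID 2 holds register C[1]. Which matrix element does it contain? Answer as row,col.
0,5

lane 2⇒2/4=0, 2 mod 4=2
i=1  r:0+0⇒0  c:2·2+1⇒5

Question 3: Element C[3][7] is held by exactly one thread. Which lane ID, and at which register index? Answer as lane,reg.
15,1

r=3->g=3,rb=0  c=7->t=3,b0=1
L=3*4+3=15  i=0*2+1=1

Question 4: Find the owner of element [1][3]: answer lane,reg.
5,1

r=1→G=1,rhi=0  c=3→T=1,p=1
L=1*4+1=5  i=0*2+1=1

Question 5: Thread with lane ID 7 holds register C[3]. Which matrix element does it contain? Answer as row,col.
lane 7: gr=1 (7/4), th=3 (7%4)
i=3: r=1+8=9, c=3*2+1=7

9,7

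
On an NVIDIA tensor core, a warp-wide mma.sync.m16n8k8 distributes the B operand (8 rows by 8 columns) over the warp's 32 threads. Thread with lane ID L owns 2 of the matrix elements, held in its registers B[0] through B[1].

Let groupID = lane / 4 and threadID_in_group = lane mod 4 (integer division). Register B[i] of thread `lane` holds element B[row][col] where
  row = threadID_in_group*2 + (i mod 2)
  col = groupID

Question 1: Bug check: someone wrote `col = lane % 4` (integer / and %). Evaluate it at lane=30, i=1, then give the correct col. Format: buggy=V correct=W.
`lane % 4`[30,1]⇒2
L=30⇒gr=30>>2=7, th=30&3=2
[1]⇒row 2·2+1=5  col gr=7
col: 2 vs 7

buggy=2 correct=7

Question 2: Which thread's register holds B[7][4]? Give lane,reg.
c:4=>grp=4  r:7=>tig=3,lo=1
L=4*4+3=19  i=1=1

19,1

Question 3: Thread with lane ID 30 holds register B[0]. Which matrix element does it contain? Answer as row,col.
4,7

30: g=7,t=2
[0] (2*2+0,7) = (4,7)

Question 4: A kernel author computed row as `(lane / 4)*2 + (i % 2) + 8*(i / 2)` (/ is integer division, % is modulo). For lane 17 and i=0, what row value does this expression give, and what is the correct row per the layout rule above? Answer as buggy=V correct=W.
buggy=8 correct=2

`(lane / 4)*2 + (i % 2) + 8*(i / 2)`[17,0]→8
lane 17→17/4=4, 17 mod 4=1
i=0  r:2·1+0→2  c:4
row: 8 vs 2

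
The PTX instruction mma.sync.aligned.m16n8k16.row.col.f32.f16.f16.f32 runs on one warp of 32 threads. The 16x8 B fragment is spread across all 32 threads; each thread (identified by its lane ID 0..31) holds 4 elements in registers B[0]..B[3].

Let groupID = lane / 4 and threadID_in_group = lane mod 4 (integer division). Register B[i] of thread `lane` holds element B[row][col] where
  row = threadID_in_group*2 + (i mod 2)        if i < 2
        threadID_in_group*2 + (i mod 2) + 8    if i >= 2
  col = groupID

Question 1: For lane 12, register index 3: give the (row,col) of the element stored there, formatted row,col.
L=12=>grp=12>>2=3, tig=12&3=0
[3]=>row 0·2+1+8=9  col grp=3

9,3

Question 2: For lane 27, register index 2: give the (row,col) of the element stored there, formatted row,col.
14,6

lane 27->27/4=6, 27 mod 4=3
i=2  r:2·3+0+8->14  c:6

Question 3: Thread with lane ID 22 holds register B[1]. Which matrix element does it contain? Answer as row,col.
lane 22=>22/4=5, 22 mod 4=2
i=1  r:2·2+1+0=>5  c:5

5,5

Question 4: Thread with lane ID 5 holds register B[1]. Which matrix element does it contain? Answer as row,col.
L=5⇒gr=5>>2=1, th=5&3=1
[1]⇒row 1·2+1+0=3  col gr=1

3,1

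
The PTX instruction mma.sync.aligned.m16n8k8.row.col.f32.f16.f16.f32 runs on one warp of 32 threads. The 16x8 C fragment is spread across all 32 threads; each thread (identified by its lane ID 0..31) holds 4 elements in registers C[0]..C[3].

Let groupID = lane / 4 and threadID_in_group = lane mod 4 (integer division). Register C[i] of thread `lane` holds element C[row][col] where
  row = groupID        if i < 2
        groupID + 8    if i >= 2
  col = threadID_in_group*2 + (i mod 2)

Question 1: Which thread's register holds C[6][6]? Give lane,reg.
27,0

r=6→G=6,rhi=0  c=6→T=3,p=0
L=6*4+3=27  i=0*2+0=0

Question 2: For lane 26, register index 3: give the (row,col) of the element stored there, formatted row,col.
lane 26→26/4=6, 26 mod 4=2
i=3  r:6+8→14  c:2·2+1→5

14,5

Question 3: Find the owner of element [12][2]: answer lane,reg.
17,2

r=12⇒gr=4,Rb=1  c=2⇒th=1,odd=0
L=4*4+1=17  i=1*2+0=2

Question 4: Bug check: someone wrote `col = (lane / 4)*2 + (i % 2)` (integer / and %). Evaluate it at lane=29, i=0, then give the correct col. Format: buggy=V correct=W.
`(lane / 4)*2 + (i % 2)`[29,0]→14
29: G=7,T=1
[0] (7+0,1*2+0) = (7,2)
col: 14 vs 2

buggy=14 correct=2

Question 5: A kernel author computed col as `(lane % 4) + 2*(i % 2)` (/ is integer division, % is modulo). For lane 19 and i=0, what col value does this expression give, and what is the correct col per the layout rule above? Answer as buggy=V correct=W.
`(lane % 4) + 2*(i % 2)`[19,0]->3
L=19->g=19>>2=4, t=19&3=3
[0]->row 4+0=4  col 3·2+0=6
col: 3 vs 6

buggy=3 correct=6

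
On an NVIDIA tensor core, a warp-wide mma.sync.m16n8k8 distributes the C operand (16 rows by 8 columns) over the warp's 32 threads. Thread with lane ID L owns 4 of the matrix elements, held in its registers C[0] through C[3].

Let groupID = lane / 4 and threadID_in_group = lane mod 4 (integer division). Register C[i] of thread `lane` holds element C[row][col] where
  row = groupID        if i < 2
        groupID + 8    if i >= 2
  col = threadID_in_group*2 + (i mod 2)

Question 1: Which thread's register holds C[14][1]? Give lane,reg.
r=14->g=6,rb=1  c=1->t=0,b0=1
L=6*4+0=24  i=1*2+1=3

24,3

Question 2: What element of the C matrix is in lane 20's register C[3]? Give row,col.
L=20=>grp=20>>2=5, tig=20&3=0
[3]=>row 5+8=13  col 0·2+1=1

13,1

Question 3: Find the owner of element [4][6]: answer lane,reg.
r:4=>grp=4,rB=0  c:6=>tig=3,lo=0
L=4*4+3=19  i=0*2+0=0

19,0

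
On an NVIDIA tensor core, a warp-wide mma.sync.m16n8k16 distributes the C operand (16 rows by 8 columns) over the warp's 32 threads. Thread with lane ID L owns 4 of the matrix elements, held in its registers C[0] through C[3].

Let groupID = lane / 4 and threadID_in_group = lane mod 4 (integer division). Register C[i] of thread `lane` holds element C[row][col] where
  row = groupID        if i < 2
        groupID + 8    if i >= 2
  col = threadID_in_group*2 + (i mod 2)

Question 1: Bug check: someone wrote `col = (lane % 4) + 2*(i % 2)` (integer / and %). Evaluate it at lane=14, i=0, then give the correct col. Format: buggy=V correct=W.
buggy=2 correct=4

`(lane % 4) + 2*(i % 2)`[14,0]⇒2
lane 14⇒14/4=3, 14 mod 4=2
i=0  r:3+0⇒3  c:2·2+0⇒4
col: 2 vs 4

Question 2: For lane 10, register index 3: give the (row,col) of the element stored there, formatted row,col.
10,5

L=10->gid=10>>2=2, tid=10&3=2
[3]->row 2+8=10  col 2·2+1=5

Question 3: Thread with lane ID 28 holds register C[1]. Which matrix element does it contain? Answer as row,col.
7,1

lane 28: grp=7 (28/4), tig=0 (28%4)
i=1: r=7+0=7, c=0*2+1=1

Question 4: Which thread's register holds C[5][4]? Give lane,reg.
22,0

r: 5->gid=5,r8=0  c: 4->tid=2,i&1=0
L=5*4+2=22  i=0*2+0=0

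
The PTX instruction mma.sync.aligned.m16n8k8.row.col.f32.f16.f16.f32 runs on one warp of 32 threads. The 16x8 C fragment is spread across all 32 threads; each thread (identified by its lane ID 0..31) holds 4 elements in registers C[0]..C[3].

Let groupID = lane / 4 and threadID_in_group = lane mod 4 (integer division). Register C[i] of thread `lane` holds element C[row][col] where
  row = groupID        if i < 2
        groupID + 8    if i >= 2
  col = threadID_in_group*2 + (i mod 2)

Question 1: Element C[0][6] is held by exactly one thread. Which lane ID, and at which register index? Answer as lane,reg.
r=0⇒gr=0,Rb=0  c=6⇒th=3,odd=0
L=0*4+3=3  i=0*2+0=0

3,0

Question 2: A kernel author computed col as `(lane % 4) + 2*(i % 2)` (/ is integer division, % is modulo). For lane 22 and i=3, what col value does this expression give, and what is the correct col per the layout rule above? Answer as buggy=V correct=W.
`(lane % 4) + 2*(i % 2)`[22,3]->4
lane 22: gid=5 (22/4), tid=2 (22%4)
i=3: r=5+8=13, c=2*2+1=5
col: 4 vs 5

buggy=4 correct=5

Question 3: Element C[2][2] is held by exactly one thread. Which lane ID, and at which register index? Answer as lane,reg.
9,0

r=2→G=2,rhi=0  c=2→T=1,p=0
L=2*4+1=9  i=0*2+0=0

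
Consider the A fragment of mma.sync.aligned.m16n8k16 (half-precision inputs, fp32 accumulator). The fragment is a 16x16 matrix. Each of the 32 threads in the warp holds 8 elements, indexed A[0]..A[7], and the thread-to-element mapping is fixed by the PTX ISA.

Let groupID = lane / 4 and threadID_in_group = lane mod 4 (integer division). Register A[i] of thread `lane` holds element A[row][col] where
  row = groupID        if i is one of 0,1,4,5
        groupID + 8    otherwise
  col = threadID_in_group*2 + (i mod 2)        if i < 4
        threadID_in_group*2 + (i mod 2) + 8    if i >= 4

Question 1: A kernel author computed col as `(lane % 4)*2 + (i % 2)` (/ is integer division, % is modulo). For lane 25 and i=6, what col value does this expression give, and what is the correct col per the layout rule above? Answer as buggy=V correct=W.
buggy=2 correct=10

`(lane % 4)*2 + (i % 2)`[25,6]=>2
lane 25=>25/4=6, 25 mod 4=1
i=6  r:6+8=>14  c:2·1+0+8=>10
col: 2 vs 10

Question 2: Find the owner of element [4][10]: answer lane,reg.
17,4

r=4⇒gr=4,Rb=0  c=10⇒Cb=1,th=1,odd=0
L=4*4+1=17  i=1*4+0*2+0=4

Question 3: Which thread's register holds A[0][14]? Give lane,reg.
r=0->g=0,rb=0  c=14->cb=1,t=3,b0=0
L=0*4+3=3  i=1*4+0*2+0=4

3,4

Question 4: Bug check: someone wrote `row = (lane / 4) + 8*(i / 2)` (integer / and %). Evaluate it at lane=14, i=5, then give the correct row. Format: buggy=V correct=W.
`(lane / 4) + 8*(i / 2)`[14,5]->19
14: g=3,t=2
[5] (3+0,2*2+1+8) = (3,13)
row: 19 vs 3

buggy=19 correct=3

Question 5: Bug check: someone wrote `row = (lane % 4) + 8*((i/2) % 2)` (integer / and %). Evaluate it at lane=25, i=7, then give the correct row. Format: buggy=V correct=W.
buggy=9 correct=14

`(lane % 4) + 8*((i/2) % 2)`[25,7]->9
lane 25->25/4=6, 25 mod 4=1
i=7  r:6+8->14  c:2·1+1+8->11
row: 9 vs 14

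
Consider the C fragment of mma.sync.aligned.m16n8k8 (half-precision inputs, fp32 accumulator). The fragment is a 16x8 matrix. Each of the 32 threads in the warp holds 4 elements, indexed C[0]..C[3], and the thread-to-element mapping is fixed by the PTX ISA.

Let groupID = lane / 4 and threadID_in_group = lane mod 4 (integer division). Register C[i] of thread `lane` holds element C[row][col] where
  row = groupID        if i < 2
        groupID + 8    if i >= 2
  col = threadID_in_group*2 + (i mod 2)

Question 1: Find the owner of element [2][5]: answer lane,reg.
10,1

r: 2->gid=2,r8=0  c: 5->tid=2,i&1=1
L=2*4+2=10  i=0*2+1=1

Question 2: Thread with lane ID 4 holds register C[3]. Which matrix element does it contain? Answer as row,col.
9,1

lane 4: g=1 (4/4), t=0 (4%4)
i=3: r=1+8=9, c=0*2+1=1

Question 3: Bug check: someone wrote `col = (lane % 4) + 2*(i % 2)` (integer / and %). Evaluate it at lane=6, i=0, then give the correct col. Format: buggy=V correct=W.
`(lane % 4) + 2*(i % 2)`[6,0]->2
6: gid=1,tid=2
[0] (1+0,2*2+0) = (1,4)
col: 2 vs 4

buggy=2 correct=4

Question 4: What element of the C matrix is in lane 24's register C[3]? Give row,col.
24: grp=6,tig=0
[3] (6+8,0*2+1) = (14,1)

14,1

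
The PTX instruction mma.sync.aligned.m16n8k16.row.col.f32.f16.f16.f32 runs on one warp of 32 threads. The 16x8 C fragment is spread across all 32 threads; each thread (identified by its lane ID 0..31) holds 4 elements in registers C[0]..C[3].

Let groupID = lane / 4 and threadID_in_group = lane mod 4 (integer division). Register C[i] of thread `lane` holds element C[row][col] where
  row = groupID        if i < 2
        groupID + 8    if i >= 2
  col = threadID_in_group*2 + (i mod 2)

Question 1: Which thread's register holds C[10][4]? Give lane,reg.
r:10=>grp=2,rB=1  c:4=>tig=2,lo=0
L=2*4+2=10  i=1*2+0=2

10,2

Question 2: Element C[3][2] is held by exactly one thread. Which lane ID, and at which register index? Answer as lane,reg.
r=3→G=3,rhi=0  c=2→T=1,p=0
L=3*4+1=13  i=0*2+0=0

13,0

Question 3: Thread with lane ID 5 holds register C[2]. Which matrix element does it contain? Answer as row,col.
9,2

L=5=>grp=5>>2=1, tig=5&3=1
[2]=>row 1+8=9  col 1·2+0=2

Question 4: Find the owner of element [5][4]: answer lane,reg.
r=5→G=5,rhi=0  c=4→T=2,p=0
L=5*4+2=22  i=0*2+0=0

22,0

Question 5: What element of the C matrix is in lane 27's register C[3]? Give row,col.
14,7

27: gid=6,tid=3
[3] (6+8,3*2+1) = (14,7)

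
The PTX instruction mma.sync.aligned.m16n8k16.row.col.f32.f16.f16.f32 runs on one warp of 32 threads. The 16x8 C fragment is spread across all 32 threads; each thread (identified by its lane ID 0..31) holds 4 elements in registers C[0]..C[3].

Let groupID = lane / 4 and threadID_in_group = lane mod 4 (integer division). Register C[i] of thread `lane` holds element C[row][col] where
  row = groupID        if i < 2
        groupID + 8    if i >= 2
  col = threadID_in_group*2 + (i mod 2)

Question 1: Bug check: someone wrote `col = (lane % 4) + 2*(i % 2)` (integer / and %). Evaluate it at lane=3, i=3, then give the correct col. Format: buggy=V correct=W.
`(lane % 4) + 2*(i % 2)`[3,3]=>5
lane 3: grp=0 (3/4), tig=3 (3%4)
i=3: r=0+8=8, c=3*2+1=7
col: 5 vs 7

buggy=5 correct=7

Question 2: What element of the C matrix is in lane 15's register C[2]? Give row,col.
15: gid=3,tid=3
[2] (3+8,3*2+0) = (11,6)

11,6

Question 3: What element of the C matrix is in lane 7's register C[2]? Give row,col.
9,6

lane 7: gid=1 (7/4), tid=3 (7%4)
i=2: r=1+8=9, c=3*2+0=6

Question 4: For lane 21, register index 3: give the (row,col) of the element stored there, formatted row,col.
13,3

lane 21: gr=5 (21/4), th=1 (21%4)
i=3: r=5+8=13, c=1*2+1=3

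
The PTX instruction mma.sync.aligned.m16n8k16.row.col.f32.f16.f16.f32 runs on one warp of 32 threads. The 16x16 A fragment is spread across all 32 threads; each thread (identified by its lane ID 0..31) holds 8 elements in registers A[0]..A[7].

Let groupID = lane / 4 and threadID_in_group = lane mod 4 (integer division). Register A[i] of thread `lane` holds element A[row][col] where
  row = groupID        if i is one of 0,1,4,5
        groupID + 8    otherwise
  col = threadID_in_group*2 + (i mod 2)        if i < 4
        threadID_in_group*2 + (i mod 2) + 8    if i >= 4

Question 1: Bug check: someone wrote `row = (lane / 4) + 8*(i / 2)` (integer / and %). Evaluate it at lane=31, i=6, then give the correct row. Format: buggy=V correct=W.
buggy=31 correct=15

`(lane / 4) + 8*(i / 2)`[31,6]->31
lane 31: g=7 (31/4), t=3 (31%4)
i=6: r=7+8=15, c=3*2+0+8=14
row: 31 vs 15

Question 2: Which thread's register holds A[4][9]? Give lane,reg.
16,5

r=4→G=4,rhi=0  c=9→chi=1,T=0,p=1
L=4*4+0=16  i=1*4+0*2+1=5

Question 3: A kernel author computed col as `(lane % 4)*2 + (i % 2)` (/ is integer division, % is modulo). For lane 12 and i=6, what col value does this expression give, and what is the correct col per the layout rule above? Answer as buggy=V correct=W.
buggy=0 correct=8

`(lane % 4)*2 + (i % 2)`[12,6]⇒0
lane 12⇒12/4=3, 12 mod 4=0
i=6  r:3+8⇒11  c:2·0+0+8⇒8
col: 0 vs 8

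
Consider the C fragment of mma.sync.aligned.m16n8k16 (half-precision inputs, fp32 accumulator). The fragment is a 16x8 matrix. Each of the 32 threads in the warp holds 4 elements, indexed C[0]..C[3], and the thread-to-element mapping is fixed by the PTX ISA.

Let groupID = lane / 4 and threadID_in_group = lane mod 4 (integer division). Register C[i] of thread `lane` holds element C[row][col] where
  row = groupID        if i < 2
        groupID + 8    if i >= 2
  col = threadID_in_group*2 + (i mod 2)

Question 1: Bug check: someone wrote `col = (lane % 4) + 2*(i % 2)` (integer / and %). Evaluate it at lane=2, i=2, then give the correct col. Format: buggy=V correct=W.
`(lane % 4) + 2*(i % 2)`[2,2]=>2
lane 2: grp=0 (2/4), tig=2 (2%4)
i=2: r=0+8=8, c=2*2+0=4
col: 2 vs 4

buggy=2 correct=4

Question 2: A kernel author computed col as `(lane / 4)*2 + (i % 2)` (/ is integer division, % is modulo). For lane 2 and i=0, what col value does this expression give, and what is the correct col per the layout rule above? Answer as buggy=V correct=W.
`(lane / 4)*2 + (i % 2)`[2,0]=>0
lane 2: grp=0 (2/4), tig=2 (2%4)
i=0: r=0+0=0, c=2*2+0=4
col: 0 vs 4

buggy=0 correct=4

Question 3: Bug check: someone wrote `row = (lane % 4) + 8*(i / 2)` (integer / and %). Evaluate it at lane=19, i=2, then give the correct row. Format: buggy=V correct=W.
buggy=11 correct=12

`(lane % 4) + 8*(i / 2)`[19,2]->11
lane 19->19/4=4, 19 mod 4=3
i=2  r:4+8->12  c:2·3+0->6
row: 11 vs 12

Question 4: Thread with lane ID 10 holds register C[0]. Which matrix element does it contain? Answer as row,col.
2,4

L=10⇒gr=10>>2=2, th=10&3=2
[0]⇒row 2+0=2  col 2·2+0=4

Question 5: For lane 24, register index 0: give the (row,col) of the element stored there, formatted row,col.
24: g=6,t=0
[0] (6+0,0*2+0) = (6,0)

6,0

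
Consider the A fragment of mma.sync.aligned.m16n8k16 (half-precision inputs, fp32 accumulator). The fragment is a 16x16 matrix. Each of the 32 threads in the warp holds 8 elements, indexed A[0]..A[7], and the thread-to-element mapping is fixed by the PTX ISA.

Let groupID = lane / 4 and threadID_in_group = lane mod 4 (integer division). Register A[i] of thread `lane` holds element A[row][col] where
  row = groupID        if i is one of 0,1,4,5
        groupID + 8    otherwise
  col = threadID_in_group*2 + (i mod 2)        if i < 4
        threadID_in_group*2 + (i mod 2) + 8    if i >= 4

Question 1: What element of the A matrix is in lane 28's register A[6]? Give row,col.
15,8

lane 28->28/4=7, 28 mod 4=0
i=6  r:7+8->15  c:2·0+0+8->8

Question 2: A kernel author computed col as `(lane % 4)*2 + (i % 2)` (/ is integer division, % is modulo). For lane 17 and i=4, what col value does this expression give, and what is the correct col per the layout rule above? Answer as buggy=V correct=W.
`(lane % 4)*2 + (i % 2)`[17,4]->2
L=17->gid=17>>2=4, tid=17&3=1
[4]->row 4+0=4  col 1·2+0+8=10
col: 2 vs 10

buggy=2 correct=10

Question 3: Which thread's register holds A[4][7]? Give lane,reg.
19,1

r=4⇒gr=4,Rb=0  c=7⇒Cb=0,th=3,odd=1
L=4*4+3=19  i=0*4+0*2+1=1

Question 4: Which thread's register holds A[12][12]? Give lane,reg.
r:12=>grp=4,rB=1  c:12=>cB=1,tig=2,lo=0
L=4*4+2=18  i=1*4+1*2+0=6

18,6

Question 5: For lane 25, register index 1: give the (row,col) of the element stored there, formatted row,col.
6,3

L=25⇒gr=25>>2=6, th=25&3=1
[1]⇒row 6+0=6  col 1·2+1+0=3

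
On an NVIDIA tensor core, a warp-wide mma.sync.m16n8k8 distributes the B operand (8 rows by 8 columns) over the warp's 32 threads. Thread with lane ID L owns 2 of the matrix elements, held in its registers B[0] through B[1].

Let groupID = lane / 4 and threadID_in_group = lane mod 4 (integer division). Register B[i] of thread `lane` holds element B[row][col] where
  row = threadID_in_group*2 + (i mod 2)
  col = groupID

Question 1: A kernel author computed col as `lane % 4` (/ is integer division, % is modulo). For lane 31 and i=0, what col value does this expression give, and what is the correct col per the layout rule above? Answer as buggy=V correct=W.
`lane % 4`[31,0]->3
lane 31: g=7 (31/4), t=3 (31%4)
i=0: r=3*2+0=6, c=g=7
col: 3 vs 7

buggy=3 correct=7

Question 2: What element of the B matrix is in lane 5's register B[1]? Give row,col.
lane 5: G=1 (5/4), T=1 (5%4)
i=1: r=1*2+1=3, c=G=1

3,1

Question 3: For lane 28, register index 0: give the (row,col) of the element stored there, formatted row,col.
28: gid=7,tid=0
[0] (0*2+0,7) = (0,7)

0,7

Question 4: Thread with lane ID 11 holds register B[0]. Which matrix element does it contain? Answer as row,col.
6,2

L=11->g=11>>2=2, t=11&3=3
[0]->row 3·2+0=6  col g=2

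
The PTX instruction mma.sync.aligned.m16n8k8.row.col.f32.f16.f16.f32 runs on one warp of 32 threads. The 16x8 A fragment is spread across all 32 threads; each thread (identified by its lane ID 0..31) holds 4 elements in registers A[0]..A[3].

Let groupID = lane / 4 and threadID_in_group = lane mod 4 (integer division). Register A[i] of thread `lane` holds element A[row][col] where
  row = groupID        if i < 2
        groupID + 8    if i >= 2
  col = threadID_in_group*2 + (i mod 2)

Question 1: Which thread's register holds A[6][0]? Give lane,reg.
r=6->g=6,rb=0  c=0->t=0,b0=0
L=6*4+0=24  i=0*2+0=0

24,0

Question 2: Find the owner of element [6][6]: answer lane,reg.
27,0

r=6⇒gr=6,Rb=0  c=6⇒th=3,odd=0
L=6*4+3=27  i=0*2+0=0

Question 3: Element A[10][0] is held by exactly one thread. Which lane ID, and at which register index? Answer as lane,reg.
r=10→G=2,rhi=1  c=0→T=0,p=0
L=2*4+0=8  i=1*2+0=2

8,2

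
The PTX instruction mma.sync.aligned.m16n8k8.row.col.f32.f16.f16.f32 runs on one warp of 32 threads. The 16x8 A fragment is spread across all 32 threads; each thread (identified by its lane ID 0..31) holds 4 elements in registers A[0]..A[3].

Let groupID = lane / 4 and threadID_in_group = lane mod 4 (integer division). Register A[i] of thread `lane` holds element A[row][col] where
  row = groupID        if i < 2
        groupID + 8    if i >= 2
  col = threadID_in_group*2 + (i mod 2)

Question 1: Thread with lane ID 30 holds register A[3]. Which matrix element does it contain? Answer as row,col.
lane 30: gr=7 (30/4), th=2 (30%4)
i=3: r=7+8=15, c=2*2+1=5

15,5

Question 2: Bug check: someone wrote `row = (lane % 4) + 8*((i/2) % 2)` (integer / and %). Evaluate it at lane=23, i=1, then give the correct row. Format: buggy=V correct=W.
buggy=3 correct=5

`(lane % 4) + 8*((i/2) % 2)`[23,1]→3
lane 23: G=5 (23/4), T=3 (23%4)
i=1: r=5+0=5, c=3*2+1=7
row: 3 vs 5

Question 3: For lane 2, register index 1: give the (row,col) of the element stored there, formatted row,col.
lane 2: g=0 (2/4), t=2 (2%4)
i=1: r=0+0=0, c=2*2+1=5

0,5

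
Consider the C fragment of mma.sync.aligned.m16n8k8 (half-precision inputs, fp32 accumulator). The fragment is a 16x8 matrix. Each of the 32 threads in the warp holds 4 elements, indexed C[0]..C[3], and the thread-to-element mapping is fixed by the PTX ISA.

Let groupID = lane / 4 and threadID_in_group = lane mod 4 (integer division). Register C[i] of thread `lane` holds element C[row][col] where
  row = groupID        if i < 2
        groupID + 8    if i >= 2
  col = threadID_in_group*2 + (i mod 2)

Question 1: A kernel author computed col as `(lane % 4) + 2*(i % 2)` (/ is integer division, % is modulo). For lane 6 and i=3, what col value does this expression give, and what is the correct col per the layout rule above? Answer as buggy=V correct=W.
buggy=4 correct=5

`(lane % 4) + 2*(i % 2)`[6,3]→4
lane 6→6/4=1, 6 mod 4=2
i=3  r:1+8→9  c:2·2+1→5
col: 4 vs 5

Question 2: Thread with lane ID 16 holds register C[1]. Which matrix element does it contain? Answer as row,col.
4,1

lane 16: gr=4 (16/4), th=0 (16%4)
i=1: r=4+0=4, c=0*2+1=1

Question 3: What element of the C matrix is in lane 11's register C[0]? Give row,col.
lane 11=>11/4=2, 11 mod 4=3
i=0  r:2+0=>2  c:2·3+0=>6

2,6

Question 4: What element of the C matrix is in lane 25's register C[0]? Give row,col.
6,2

lane 25: G=6 (25/4), T=1 (25%4)
i=0: r=6+0=6, c=1*2+0=2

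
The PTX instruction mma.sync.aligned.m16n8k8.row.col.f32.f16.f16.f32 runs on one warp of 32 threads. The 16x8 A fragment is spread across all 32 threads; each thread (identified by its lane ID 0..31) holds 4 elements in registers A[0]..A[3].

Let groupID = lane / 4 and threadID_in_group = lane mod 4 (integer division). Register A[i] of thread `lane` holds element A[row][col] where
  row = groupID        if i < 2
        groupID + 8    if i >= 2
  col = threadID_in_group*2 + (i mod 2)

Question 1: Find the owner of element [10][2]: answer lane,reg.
r: 10->gid=2,r8=1  c: 2->tid=1,i&1=0
L=2*4+1=9  i=1*2+0=2

9,2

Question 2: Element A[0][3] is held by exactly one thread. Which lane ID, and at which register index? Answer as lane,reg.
r=0⇒gr=0,Rb=0  c=3⇒th=1,odd=1
L=0*4+1=1  i=0*2+1=1

1,1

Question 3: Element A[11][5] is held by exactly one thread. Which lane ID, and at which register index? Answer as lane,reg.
14,3

r=11⇒gr=3,Rb=1  c=5⇒th=2,odd=1
L=3*4+2=14  i=1*2+1=3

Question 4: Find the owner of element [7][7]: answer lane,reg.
r=7→G=7,rhi=0  c=7→T=3,p=1
L=7*4+3=31  i=0*2+1=1

31,1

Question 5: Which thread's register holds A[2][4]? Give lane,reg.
10,0

r=2->g=2,rb=0  c=4->t=2,b0=0
L=2*4+2=10  i=0*2+0=0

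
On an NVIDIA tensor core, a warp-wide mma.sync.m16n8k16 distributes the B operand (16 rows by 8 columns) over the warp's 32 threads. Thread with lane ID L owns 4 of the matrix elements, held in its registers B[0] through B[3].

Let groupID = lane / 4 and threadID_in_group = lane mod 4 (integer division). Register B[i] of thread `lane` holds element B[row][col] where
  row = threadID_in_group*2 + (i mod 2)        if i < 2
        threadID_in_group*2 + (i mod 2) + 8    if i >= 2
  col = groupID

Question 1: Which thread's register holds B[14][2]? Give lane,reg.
11,2

c: 2->gid=2  r: 14->r8=1,tid=3,i&1=0
L=2*4+3=11  i=1*2+0=2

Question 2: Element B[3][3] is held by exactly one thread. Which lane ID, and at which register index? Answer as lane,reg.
13,1

c=3->g=3  r=3->rb=0,t=1,b0=1
L=3*4+1=13  i=0*2+1=1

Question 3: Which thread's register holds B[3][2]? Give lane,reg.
c:2=>grp=2  r:3=>rB=0,tig=1,lo=1
L=2*4+1=9  i=0*2+1=1

9,1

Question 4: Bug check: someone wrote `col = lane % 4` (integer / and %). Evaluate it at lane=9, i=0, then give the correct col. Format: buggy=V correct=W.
buggy=1 correct=2

`lane % 4`[9,0]->1
lane 9->9/4=2, 9 mod 4=1
i=0  r:2·1+0+0->2  c:2
col: 1 vs 2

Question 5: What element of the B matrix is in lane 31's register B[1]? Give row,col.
lane 31->31/4=7, 31 mod 4=3
i=1  r:2·3+1+0->7  c:7

7,7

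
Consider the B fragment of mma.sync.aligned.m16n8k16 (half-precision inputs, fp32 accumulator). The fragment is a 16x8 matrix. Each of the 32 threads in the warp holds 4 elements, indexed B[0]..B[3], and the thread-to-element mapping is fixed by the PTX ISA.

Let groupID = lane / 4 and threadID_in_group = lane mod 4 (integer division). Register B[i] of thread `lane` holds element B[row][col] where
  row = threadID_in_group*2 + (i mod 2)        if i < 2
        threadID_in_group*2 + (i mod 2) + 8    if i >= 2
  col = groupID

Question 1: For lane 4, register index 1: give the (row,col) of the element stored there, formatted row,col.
lane 4⇒4/4=1, 4 mod 4=0
i=1  r:2·0+1+0⇒1  c:1

1,1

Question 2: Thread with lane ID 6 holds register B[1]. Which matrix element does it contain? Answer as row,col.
L=6=>grp=6>>2=1, tig=6&3=2
[1]=>row 2·2+1+0=5  col grp=1

5,1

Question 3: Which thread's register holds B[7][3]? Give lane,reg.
15,1

c=3⇒gr=3  r=7⇒Rb=0,th=3,odd=1
L=3*4+3=15  i=0*2+1=1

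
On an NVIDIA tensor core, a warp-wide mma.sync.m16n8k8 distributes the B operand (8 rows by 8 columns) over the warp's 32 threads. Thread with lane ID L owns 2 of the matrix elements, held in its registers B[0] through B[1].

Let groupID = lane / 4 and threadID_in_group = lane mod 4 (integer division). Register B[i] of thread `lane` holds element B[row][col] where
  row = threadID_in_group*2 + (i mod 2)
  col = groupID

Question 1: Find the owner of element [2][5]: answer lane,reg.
c=5→G=5  r=2→T=1,p=0
L=5*4+1=21  i=0=0

21,0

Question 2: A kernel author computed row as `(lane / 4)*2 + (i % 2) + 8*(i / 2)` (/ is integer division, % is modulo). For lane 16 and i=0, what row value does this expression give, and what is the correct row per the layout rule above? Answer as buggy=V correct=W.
buggy=8 correct=0

`(lane / 4)*2 + (i % 2) + 8*(i / 2)`[16,0]=>8
lane 16=>16/4=4, 16 mod 4=0
i=0  r:2·0+0=>0  c:4
row: 8 vs 0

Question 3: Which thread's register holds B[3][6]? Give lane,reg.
25,1

c: 6->gid=6  r: 3->tid=1,i&1=1
L=6*4+1=25  i=1=1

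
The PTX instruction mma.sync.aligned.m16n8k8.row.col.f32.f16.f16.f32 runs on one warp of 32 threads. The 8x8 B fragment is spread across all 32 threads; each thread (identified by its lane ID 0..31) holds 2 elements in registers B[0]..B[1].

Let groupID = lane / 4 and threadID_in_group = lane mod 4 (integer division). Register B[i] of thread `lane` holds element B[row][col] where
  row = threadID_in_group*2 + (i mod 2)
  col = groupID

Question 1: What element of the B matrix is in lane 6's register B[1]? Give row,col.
5,1

lane 6→6/4=1, 6 mod 4=2
i=1  r:2·2+1→5  c:1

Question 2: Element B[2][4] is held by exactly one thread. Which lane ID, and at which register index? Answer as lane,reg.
c: 4->gid=4  r: 2->tid=1,i&1=0
L=4*4+1=17  i=0=0

17,0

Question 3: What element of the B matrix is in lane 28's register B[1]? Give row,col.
lane 28=>28/4=7, 28 mod 4=0
i=1  r:2·0+1=>1  c:7

1,7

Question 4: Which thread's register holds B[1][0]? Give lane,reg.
0,1

c=0⇒gr=0  r=1⇒th=0,odd=1
L=0*4+0=0  i=1=1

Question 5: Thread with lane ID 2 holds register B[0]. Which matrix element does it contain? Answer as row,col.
lane 2->2/4=0, 2 mod 4=2
i=0  r:2·2+0->4  c:0

4,0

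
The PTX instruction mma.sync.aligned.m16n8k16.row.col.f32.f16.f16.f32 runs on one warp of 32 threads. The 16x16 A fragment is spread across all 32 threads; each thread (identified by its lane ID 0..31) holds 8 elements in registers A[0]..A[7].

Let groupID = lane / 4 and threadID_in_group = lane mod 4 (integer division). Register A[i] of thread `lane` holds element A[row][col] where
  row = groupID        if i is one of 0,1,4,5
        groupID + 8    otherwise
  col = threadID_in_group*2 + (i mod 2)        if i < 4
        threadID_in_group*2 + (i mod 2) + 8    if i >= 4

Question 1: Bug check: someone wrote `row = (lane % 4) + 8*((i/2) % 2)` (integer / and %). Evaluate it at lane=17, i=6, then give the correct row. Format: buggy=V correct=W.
`(lane % 4) + 8*((i/2) % 2)`[17,6]=>9
17: grp=4,tig=1
[6] (4+8,1*2+0+8) = (12,10)
row: 9 vs 12

buggy=9 correct=12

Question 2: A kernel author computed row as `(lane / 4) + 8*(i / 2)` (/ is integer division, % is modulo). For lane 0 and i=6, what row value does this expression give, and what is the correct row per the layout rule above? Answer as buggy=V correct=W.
buggy=24 correct=8

`(lane / 4) + 8*(i / 2)`[0,6]→24
lane 0→0/4=0, 0 mod 4=0
i=6  r:0+8→8  c:2·0+0+8→8
row: 24 vs 8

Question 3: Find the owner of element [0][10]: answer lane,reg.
r:0=>grp=0,rB=0  c:10=>cB=1,tig=1,lo=0
L=0*4+1=1  i=1*4+0*2+0=4

1,4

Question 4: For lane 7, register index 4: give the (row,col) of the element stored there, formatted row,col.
1,14

7: gr=1,th=3
[4] (1+0,3*2+0+8) = (1,14)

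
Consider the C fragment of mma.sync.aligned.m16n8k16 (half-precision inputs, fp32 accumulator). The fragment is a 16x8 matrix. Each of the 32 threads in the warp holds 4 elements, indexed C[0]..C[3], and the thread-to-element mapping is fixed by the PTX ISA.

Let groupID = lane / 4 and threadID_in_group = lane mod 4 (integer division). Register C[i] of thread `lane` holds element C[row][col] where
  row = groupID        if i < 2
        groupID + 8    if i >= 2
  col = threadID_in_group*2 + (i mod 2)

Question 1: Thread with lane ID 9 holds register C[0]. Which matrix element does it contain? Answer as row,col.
2,2

lane 9→9/4=2, 9 mod 4=1
i=0  r:2+0→2  c:2·1+0→2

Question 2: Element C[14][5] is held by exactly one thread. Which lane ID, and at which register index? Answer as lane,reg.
r: 14->gid=6,r8=1  c: 5->tid=2,i&1=1
L=6*4+2=26  i=1*2+1=3

26,3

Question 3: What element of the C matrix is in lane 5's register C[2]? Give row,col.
L=5=>grp=5>>2=1, tig=5&3=1
[2]=>row 1+8=9  col 1·2+0=2

9,2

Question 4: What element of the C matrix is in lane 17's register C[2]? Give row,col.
12,2

lane 17=>17/4=4, 17 mod 4=1
i=2  r:4+8=>12  c:2·1+0=>2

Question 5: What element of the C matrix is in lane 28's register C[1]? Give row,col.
L=28->g=28>>2=7, t=28&3=0
[1]->row 7+0=7  col 0·2+1=1

7,1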